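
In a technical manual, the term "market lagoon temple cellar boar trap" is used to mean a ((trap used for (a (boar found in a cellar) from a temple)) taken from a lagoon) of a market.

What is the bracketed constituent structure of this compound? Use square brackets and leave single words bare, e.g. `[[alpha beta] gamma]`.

At the top level: head "trap" (specifically "lagoon temple cellar boar trap"); modifier "market".
Within "lagoon temple cellar boar trap", the head is "trap" (specifically "temple cellar boar trap") and the modifier is "lagoon".
Within "temple cellar boar trap", the head is "trap" and the modifier is "temple cellar boar".
Within "temple cellar boar", the head is "boar" (specifically "cellar boar") and the modifier is "temple".
Within "cellar boar", the head is "boar" and the modifier is "cellar".
So the structure is [market [lagoon [[temple [cellar boar]] trap]]].

[market [lagoon [[temple [cellar boar]] trap]]]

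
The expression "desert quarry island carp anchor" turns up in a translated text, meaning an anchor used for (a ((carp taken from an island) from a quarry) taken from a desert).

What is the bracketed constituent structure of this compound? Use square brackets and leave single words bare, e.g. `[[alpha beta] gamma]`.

The outermost head in the paraphrase is "anchor", modified by "desert quarry island carp".
"desert quarry island carp" → head "carp" (specifically "quarry island carp"), modifier "desert".
"quarry island carp" → head "carp" (specifically "island carp"), modifier "quarry".
"island carp" → head "carp", modifier "island".
Assembled: [[desert [quarry [island carp]]] anchor].

[[desert [quarry [island carp]]] anchor]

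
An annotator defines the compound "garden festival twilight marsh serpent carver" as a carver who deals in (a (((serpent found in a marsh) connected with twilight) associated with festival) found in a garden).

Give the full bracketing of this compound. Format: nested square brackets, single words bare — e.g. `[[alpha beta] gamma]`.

[[garden [festival [twilight [marsh serpent]]]] carver]

Overall it is a kind of carver; the modifier is "garden festival twilight marsh serpent".
Within "garden festival twilight marsh serpent", the head is "serpent" (specifically "festival twilight marsh serpent") and the modifier is "garden".
Within "festival twilight marsh serpent", the head is "serpent" (specifically "twilight marsh serpent") and the modifier is "festival".
Within "twilight marsh serpent", the head is "serpent" (specifically "marsh serpent") and the modifier is "twilight".
Within "marsh serpent", the head is "serpent" and the modifier is "marsh".
Putting it together: [[garden [festival [twilight [marsh serpent]]]] carver].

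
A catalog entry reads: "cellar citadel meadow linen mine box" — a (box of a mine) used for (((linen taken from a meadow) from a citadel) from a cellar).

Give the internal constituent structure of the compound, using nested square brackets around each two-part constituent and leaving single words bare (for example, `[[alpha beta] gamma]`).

The outermost head in the paraphrase is "box" (specifically "mine box"), modified by "cellar citadel meadow linen".
Inside "cellar citadel meadow linen": head "linen" (specifically "citadel meadow linen"), modifier "cellar".
Inside "citadel meadow linen": head "linen" (specifically "meadow linen"), modifier "citadel".
Inside "meadow linen": head "linen", modifier "meadow".
Inside "mine box": head "box", modifier "mine".
So the structure is [[cellar [citadel [meadow linen]]] [mine box]].

[[cellar [citadel [meadow linen]]] [mine box]]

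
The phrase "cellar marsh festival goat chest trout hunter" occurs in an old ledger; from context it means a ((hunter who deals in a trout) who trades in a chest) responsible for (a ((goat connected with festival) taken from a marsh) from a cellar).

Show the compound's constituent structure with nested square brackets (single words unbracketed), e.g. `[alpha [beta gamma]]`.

Overall it is a kind of hunter (specifically "chest trout hunter"); the modifier is "cellar marsh festival goat".
"cellar marsh festival goat" → head "goat" (specifically "marsh festival goat"), modifier "cellar".
"marsh festival goat" → head "goat" (specifically "festival goat"), modifier "marsh".
"festival goat" → head "goat", modifier "festival".
"chest trout hunter" → head "hunter" (specifically "trout hunter"), modifier "chest".
"trout hunter" → head "hunter", modifier "trout".
Putting it together: [[cellar [marsh [festival goat]]] [chest [trout hunter]]].

[[cellar [marsh [festival goat]]] [chest [trout hunter]]]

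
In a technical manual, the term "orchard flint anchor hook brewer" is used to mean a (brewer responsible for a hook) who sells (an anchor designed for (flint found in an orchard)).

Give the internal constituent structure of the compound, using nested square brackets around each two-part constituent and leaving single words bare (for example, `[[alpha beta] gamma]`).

Whole compound: head "brewer" (specifically "hook brewer"), modifier "orchard flint anchor".
Within "orchard flint anchor", the head is "anchor" and the modifier is "orchard flint".
Within "orchard flint", the head is "flint" and the modifier is "orchard".
Within "hook brewer", the head is "brewer" and the modifier is "hook".
So the structure is [[[orchard flint] anchor] [hook brewer]].

[[[orchard flint] anchor] [hook brewer]]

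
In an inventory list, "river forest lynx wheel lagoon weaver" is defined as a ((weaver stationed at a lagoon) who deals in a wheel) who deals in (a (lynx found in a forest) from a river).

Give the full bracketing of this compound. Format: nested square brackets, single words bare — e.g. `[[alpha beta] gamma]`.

[[river [forest lynx]] [wheel [lagoon weaver]]]

Whole compound: head "weaver" (specifically "wheel lagoon weaver"), modifier "river forest lynx".
Inside "river forest lynx": head "lynx" (specifically "forest lynx"), modifier "river".
Inside "forest lynx": head "lynx", modifier "forest".
Inside "wheel lagoon weaver": head "weaver" (specifically "lagoon weaver"), modifier "wheel".
Inside "lagoon weaver": head "weaver", modifier "lagoon".
Assembled: [[river [forest lynx]] [wheel [lagoon weaver]]].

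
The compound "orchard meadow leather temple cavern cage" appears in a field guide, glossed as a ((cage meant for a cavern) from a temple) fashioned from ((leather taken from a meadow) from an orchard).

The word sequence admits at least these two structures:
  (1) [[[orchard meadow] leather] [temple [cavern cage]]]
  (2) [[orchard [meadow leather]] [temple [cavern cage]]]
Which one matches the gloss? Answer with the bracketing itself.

[[orchard [meadow leather]] [temple [cavern cage]]]

The paraphrase's head is the "cage" part ("temple cavern cage"); its modifier is "orchard meadow leather".
That top-level split, carried through the inner groups, gives [[orchard [meadow leather]] [temple [cavern cage]]].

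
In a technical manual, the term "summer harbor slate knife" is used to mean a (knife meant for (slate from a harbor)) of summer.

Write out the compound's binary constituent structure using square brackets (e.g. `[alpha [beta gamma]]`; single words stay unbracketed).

[summer [[harbor slate] knife]]

Whole compound: head "knife" (specifically "harbor slate knife"), modifier "summer".
Within "harbor slate knife", the head is "knife" and the modifier is "harbor slate".
Within "harbor slate", the head is "slate" and the modifier is "harbor".
Putting it together: [summer [[harbor slate] knife]].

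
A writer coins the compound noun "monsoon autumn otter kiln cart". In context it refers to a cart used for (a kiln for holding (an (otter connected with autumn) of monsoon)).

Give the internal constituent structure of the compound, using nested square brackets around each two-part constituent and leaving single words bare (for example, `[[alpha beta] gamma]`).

Overall it is a kind of cart; the modifier is "monsoon autumn otter kiln".
Inside "monsoon autumn otter kiln": head "kiln", modifier "monsoon autumn otter".
Inside "monsoon autumn otter": head "otter" (specifically "autumn otter"), modifier "monsoon".
Inside "autumn otter": head "otter", modifier "autumn".
Putting it together: [[[monsoon [autumn otter]] kiln] cart].

[[[monsoon [autumn otter]] kiln] cart]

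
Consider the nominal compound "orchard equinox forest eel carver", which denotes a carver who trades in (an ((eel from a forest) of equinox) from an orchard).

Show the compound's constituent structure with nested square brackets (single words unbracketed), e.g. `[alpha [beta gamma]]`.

At the top level: head "carver"; modifier "orchard equinox forest eel".
"orchard equinox forest eel" → head "eel" (specifically "equinox forest eel"), modifier "orchard".
"equinox forest eel" → head "eel" (specifically "forest eel"), modifier "equinox".
"forest eel" → head "eel", modifier "forest".
Assembled: [[orchard [equinox [forest eel]]] carver].

[[orchard [equinox [forest eel]]] carver]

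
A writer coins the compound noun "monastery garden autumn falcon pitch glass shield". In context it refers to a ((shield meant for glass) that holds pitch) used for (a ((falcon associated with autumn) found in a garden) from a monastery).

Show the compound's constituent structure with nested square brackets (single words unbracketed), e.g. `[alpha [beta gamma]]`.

The outermost head in the paraphrase is "shield" (specifically "pitch glass shield"), modified by "monastery garden autumn falcon".
Within "monastery garden autumn falcon", the head is "falcon" (specifically "garden autumn falcon") and the modifier is "monastery".
Within "garden autumn falcon", the head is "falcon" (specifically "autumn falcon") and the modifier is "garden".
Within "autumn falcon", the head is "falcon" and the modifier is "autumn".
Within "pitch glass shield", the head is "shield" (specifically "glass shield") and the modifier is "pitch".
Within "glass shield", the head is "shield" and the modifier is "glass".
So the structure is [[monastery [garden [autumn falcon]]] [pitch [glass shield]]].

[[monastery [garden [autumn falcon]]] [pitch [glass shield]]]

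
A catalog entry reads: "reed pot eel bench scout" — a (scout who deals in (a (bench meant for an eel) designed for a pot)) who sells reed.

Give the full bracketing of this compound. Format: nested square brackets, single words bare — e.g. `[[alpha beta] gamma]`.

[reed [[pot [eel bench]] scout]]

Overall it is a kind of scout (specifically "pot eel bench scout"); the modifier is "reed".
"pot eel bench scout" → head "scout", modifier "pot eel bench".
"pot eel bench" → head "bench" (specifically "eel bench"), modifier "pot".
"eel bench" → head "bench", modifier "eel".
Assembled: [reed [[pot [eel bench]] scout]].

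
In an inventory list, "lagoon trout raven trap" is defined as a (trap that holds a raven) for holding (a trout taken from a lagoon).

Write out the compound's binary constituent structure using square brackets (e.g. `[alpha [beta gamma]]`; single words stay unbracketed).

Whole compound: head "trap" (specifically "raven trap"), modifier "lagoon trout".
"lagoon trout" → head "trout", modifier "lagoon".
"raven trap" → head "trap", modifier "raven".
So the structure is [[lagoon trout] [raven trap]].

[[lagoon trout] [raven trap]]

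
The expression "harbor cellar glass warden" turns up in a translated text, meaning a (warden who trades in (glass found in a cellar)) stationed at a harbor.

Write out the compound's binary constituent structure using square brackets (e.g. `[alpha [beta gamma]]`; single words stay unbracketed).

The outermost head in the paraphrase is "warden" (specifically "cellar glass warden"), modified by "harbor".
Inside "cellar glass warden": head "warden", modifier "cellar glass".
Inside "cellar glass": head "glass", modifier "cellar".
So the structure is [harbor [[cellar glass] warden]].

[harbor [[cellar glass] warden]]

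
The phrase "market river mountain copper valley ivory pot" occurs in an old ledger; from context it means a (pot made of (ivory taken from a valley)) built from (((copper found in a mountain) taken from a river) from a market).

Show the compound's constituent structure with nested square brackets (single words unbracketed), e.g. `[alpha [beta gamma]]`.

Whole compound: head "pot" (specifically "valley ivory pot"), modifier "market river mountain copper".
Inside "market river mountain copper": head "copper" (specifically "river mountain copper"), modifier "market".
Inside "river mountain copper": head "copper" (specifically "mountain copper"), modifier "river".
Inside "mountain copper": head "copper", modifier "mountain".
Inside "valley ivory pot": head "pot", modifier "valley ivory".
Inside "valley ivory": head "ivory", modifier "valley".
So the structure is [[market [river [mountain copper]]] [[valley ivory] pot]].

[[market [river [mountain copper]]] [[valley ivory] pot]]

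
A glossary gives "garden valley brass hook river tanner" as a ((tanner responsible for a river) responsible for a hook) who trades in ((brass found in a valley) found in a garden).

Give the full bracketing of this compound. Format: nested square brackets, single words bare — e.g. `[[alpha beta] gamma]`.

[[garden [valley brass]] [hook [river tanner]]]

Whole compound: head "tanner" (specifically "hook river tanner"), modifier "garden valley brass".
Inside "garden valley brass": head "brass" (specifically "valley brass"), modifier "garden".
Inside "valley brass": head "brass", modifier "valley".
Inside "hook river tanner": head "tanner" (specifically "river tanner"), modifier "hook".
Inside "river tanner": head "tanner", modifier "river".
So the structure is [[garden [valley brass]] [hook [river tanner]]].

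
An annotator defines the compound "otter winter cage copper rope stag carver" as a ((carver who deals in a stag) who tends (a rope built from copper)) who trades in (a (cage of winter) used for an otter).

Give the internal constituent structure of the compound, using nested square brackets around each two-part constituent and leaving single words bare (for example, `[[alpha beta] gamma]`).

Whole compound: head "carver" (specifically "copper rope stag carver"), modifier "otter winter cage".
Within "otter winter cage", the head is "cage" (specifically "winter cage") and the modifier is "otter".
Within "winter cage", the head is "cage" and the modifier is "winter".
Within "copper rope stag carver", the head is "carver" (specifically "stag carver") and the modifier is "copper rope".
Within "copper rope", the head is "rope" and the modifier is "copper".
Within "stag carver", the head is "carver" and the modifier is "stag".
Assembled: [[otter [winter cage]] [[copper rope] [stag carver]]].

[[otter [winter cage]] [[copper rope] [stag carver]]]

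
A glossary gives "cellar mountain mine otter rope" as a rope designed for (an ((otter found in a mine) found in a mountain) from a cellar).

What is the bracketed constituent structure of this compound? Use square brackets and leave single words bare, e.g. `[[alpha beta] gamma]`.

[[cellar [mountain [mine otter]]] rope]

At the top level: head "rope"; modifier "cellar mountain mine otter".
"cellar mountain mine otter" → head "otter" (specifically "mountain mine otter"), modifier "cellar".
"mountain mine otter" → head "otter" (specifically "mine otter"), modifier "mountain".
"mine otter" → head "otter", modifier "mine".
Putting it together: [[cellar [mountain [mine otter]]] rope].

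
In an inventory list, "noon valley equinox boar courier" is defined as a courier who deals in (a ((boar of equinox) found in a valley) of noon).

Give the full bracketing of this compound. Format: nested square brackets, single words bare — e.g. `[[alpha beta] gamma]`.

The outermost head in the paraphrase is "courier", modified by "noon valley equinox boar".
Inside "noon valley equinox boar": head "boar" (specifically "valley equinox boar"), modifier "noon".
Inside "valley equinox boar": head "boar" (specifically "equinox boar"), modifier "valley".
Inside "equinox boar": head "boar", modifier "equinox".
Assembled: [[noon [valley [equinox boar]]] courier].

[[noon [valley [equinox boar]]] courier]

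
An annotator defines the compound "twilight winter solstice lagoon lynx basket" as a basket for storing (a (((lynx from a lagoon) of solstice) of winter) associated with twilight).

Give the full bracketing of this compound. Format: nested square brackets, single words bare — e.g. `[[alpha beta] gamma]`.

Whole compound: head "basket", modifier "twilight winter solstice lagoon lynx".
Inside "twilight winter solstice lagoon lynx": head "lynx" (specifically "winter solstice lagoon lynx"), modifier "twilight".
Inside "winter solstice lagoon lynx": head "lynx" (specifically "solstice lagoon lynx"), modifier "winter".
Inside "solstice lagoon lynx": head "lynx" (specifically "lagoon lynx"), modifier "solstice".
Inside "lagoon lynx": head "lynx", modifier "lagoon".
So the structure is [[twilight [winter [solstice [lagoon lynx]]]] basket].

[[twilight [winter [solstice [lagoon lynx]]]] basket]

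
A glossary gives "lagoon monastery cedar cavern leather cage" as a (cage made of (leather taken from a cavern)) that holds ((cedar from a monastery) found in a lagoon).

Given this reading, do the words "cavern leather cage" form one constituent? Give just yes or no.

yes

The paraphrase groups the words so that "cavern leather cage" is one unit: it corresponds to a single parenthesized sub-phrase.
The full structure is [[lagoon [monastery cedar]] [[cavern leather] cage]], in which [cavern leather cage] is a constituent.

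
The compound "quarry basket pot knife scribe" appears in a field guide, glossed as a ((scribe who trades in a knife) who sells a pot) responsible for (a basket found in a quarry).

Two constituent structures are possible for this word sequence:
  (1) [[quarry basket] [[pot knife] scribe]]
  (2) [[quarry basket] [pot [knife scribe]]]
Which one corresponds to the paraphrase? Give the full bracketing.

[[quarry basket] [pot [knife scribe]]]

The paraphrase's head is the "scribe" part ("pot knife scribe"); its modifier is "quarry basket".
That top-level split, carried through the inner groups, gives [[quarry basket] [pot [knife scribe]]].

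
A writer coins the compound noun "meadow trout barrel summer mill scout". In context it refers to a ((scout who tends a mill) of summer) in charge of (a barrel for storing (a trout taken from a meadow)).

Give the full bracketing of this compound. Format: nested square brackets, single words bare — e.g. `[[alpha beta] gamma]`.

Overall it is a kind of scout (specifically "summer mill scout"); the modifier is "meadow trout barrel".
Inside "meadow trout barrel": head "barrel", modifier "meadow trout".
Inside "meadow trout": head "trout", modifier "meadow".
Inside "summer mill scout": head "scout" (specifically "mill scout"), modifier "summer".
Inside "mill scout": head "scout", modifier "mill".
So the structure is [[[meadow trout] barrel] [summer [mill scout]]].

[[[meadow trout] barrel] [summer [mill scout]]]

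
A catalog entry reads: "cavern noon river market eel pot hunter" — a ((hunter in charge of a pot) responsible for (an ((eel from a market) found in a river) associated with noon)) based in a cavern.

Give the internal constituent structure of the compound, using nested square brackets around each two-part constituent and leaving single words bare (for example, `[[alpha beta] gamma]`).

Overall it is a kind of hunter (specifically "noon river market eel pot hunter"); the modifier is "cavern".
Within "noon river market eel pot hunter", the head is "hunter" (specifically "pot hunter") and the modifier is "noon river market eel".
Within "noon river market eel", the head is "eel" (specifically "river market eel") and the modifier is "noon".
Within "river market eel", the head is "eel" (specifically "market eel") and the modifier is "river".
Within "market eel", the head is "eel" and the modifier is "market".
Within "pot hunter", the head is "hunter" and the modifier is "pot".
Putting it together: [cavern [[noon [river [market eel]]] [pot hunter]]].

[cavern [[noon [river [market eel]]] [pot hunter]]]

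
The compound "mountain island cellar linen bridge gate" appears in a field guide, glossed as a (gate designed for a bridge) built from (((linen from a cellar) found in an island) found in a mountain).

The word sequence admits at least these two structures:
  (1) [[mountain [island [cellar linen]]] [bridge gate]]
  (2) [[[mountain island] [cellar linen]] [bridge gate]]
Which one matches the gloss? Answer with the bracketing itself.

[[mountain [island [cellar linen]]] [bridge gate]]

The paraphrase's head is the "gate" part ("bridge gate"); its modifier is "mountain island cellar linen".
That top-level split, carried through the inner groups, gives [[mountain [island [cellar linen]]] [bridge gate]].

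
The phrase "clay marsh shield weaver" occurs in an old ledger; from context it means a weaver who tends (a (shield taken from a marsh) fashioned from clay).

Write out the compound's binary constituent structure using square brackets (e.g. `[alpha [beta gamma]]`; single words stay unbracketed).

At the top level: head "weaver"; modifier "clay marsh shield".
Inside "clay marsh shield": head "shield" (specifically "marsh shield"), modifier "clay".
Inside "marsh shield": head "shield", modifier "marsh".
So the structure is [[clay [marsh shield]] weaver].

[[clay [marsh shield]] weaver]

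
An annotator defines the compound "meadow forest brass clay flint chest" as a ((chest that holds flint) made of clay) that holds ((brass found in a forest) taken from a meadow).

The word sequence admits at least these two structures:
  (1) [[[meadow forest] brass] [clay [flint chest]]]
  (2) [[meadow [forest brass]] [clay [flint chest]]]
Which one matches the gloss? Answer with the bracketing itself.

The paraphrase's head is the "chest" part ("clay flint chest"); its modifier is "meadow forest brass".
That top-level split, carried through the inner groups, gives [[meadow [forest brass]] [clay [flint chest]]].

[[meadow [forest brass]] [clay [flint chest]]]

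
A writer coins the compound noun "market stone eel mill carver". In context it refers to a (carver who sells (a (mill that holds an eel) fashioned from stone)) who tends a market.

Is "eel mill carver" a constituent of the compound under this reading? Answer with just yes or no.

The top-level split is [market] [stone eel mill carver]; the full structure is [market [[stone [eel mill]] carver]].
"eel mill carver" straddles a constituent boundary, so it is not a single unit.

no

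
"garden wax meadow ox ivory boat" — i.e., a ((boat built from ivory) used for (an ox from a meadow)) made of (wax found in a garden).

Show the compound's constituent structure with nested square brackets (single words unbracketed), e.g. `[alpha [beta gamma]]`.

[[garden wax] [[meadow ox] [ivory boat]]]

At the top level: head "boat" (specifically "meadow ox ivory boat"); modifier "garden wax".
Inside "garden wax": head "wax", modifier "garden".
Inside "meadow ox ivory boat": head "boat" (specifically "ivory boat"), modifier "meadow ox".
Inside "meadow ox": head "ox", modifier "meadow".
Inside "ivory boat": head "boat", modifier "ivory".
Putting it together: [[garden wax] [[meadow ox] [ivory boat]]].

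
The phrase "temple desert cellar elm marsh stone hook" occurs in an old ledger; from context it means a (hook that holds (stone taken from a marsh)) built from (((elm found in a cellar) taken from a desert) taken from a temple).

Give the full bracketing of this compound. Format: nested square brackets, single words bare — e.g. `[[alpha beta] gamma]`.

[[temple [desert [cellar elm]]] [[marsh stone] hook]]

At the top level: head "hook" (specifically "marsh stone hook"); modifier "temple desert cellar elm".
Within "temple desert cellar elm", the head is "elm" (specifically "desert cellar elm") and the modifier is "temple".
Within "desert cellar elm", the head is "elm" (specifically "cellar elm") and the modifier is "desert".
Within "cellar elm", the head is "elm" and the modifier is "cellar".
Within "marsh stone hook", the head is "hook" and the modifier is "marsh stone".
Within "marsh stone", the head is "stone" and the modifier is "marsh".
So the structure is [[temple [desert [cellar elm]]] [[marsh stone] hook]].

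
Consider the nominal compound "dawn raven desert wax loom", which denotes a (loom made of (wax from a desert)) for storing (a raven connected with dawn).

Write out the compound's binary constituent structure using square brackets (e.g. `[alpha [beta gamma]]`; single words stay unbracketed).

[[dawn raven] [[desert wax] loom]]

Whole compound: head "loom" (specifically "desert wax loom"), modifier "dawn raven".
"dawn raven" → head "raven", modifier "dawn".
"desert wax loom" → head "loom", modifier "desert wax".
"desert wax" → head "wax", modifier "desert".
Assembled: [[dawn raven] [[desert wax] loom]].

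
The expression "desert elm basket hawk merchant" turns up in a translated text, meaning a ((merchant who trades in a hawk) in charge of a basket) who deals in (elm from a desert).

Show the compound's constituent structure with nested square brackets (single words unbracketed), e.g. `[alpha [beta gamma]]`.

The outermost head in the paraphrase is "merchant" (specifically "basket hawk merchant"), modified by "desert elm".
"desert elm" → head "elm", modifier "desert".
"basket hawk merchant" → head "merchant" (specifically "hawk merchant"), modifier "basket".
"hawk merchant" → head "merchant", modifier "hawk".
Assembled: [[desert elm] [basket [hawk merchant]]].

[[desert elm] [basket [hawk merchant]]]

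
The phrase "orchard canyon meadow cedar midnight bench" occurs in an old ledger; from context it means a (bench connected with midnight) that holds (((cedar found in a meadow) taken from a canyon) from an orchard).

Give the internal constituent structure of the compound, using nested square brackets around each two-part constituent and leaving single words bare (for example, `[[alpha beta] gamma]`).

Whole compound: head "bench" (specifically "midnight bench"), modifier "orchard canyon meadow cedar".
"orchard canyon meadow cedar" → head "cedar" (specifically "canyon meadow cedar"), modifier "orchard".
"canyon meadow cedar" → head "cedar" (specifically "meadow cedar"), modifier "canyon".
"meadow cedar" → head "cedar", modifier "meadow".
"midnight bench" → head "bench", modifier "midnight".
Assembled: [[orchard [canyon [meadow cedar]]] [midnight bench]].

[[orchard [canyon [meadow cedar]]] [midnight bench]]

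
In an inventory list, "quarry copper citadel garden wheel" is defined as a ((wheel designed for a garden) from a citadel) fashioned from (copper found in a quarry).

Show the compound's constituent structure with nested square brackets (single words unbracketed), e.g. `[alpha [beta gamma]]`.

Whole compound: head "wheel" (specifically "citadel garden wheel"), modifier "quarry copper".
Within "quarry copper", the head is "copper" and the modifier is "quarry".
Within "citadel garden wheel", the head is "wheel" (specifically "garden wheel") and the modifier is "citadel".
Within "garden wheel", the head is "wheel" and the modifier is "garden".
Putting it together: [[quarry copper] [citadel [garden wheel]]].

[[quarry copper] [citadel [garden wheel]]]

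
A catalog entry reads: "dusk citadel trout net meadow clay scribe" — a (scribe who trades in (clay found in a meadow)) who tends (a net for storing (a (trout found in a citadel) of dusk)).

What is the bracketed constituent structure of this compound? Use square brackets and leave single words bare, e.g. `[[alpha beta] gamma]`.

[[[dusk [citadel trout]] net] [[meadow clay] scribe]]

The outermost head in the paraphrase is "scribe" (specifically "meadow clay scribe"), modified by "dusk citadel trout net".
Inside "dusk citadel trout net": head "net", modifier "dusk citadel trout".
Inside "dusk citadel trout": head "trout" (specifically "citadel trout"), modifier "dusk".
Inside "citadel trout": head "trout", modifier "citadel".
Inside "meadow clay scribe": head "scribe", modifier "meadow clay".
Inside "meadow clay": head "clay", modifier "meadow".
So the structure is [[[dusk [citadel trout]] net] [[meadow clay] scribe]].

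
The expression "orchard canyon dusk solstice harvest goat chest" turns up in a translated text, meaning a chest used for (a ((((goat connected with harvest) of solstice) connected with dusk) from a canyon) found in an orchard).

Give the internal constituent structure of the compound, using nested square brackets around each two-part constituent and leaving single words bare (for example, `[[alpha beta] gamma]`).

[[orchard [canyon [dusk [solstice [harvest goat]]]]] chest]

Whole compound: head "chest", modifier "orchard canyon dusk solstice harvest goat".
Inside "orchard canyon dusk solstice harvest goat": head "goat" (specifically "canyon dusk solstice harvest goat"), modifier "orchard".
Inside "canyon dusk solstice harvest goat": head "goat" (specifically "dusk solstice harvest goat"), modifier "canyon".
Inside "dusk solstice harvest goat": head "goat" (specifically "solstice harvest goat"), modifier "dusk".
Inside "solstice harvest goat": head "goat" (specifically "harvest goat"), modifier "solstice".
Inside "harvest goat": head "goat", modifier "harvest".
Assembled: [[orchard [canyon [dusk [solstice [harvest goat]]]]] chest].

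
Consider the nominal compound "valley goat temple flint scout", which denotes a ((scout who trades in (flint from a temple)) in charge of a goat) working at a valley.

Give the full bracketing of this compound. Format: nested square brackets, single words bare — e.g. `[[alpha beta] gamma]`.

The outermost head in the paraphrase is "scout" (specifically "goat temple flint scout"), modified by "valley".
Inside "goat temple flint scout": head "scout" (specifically "temple flint scout"), modifier "goat".
Inside "temple flint scout": head "scout", modifier "temple flint".
Inside "temple flint": head "flint", modifier "temple".
Putting it together: [valley [goat [[temple flint] scout]]].

[valley [goat [[temple flint] scout]]]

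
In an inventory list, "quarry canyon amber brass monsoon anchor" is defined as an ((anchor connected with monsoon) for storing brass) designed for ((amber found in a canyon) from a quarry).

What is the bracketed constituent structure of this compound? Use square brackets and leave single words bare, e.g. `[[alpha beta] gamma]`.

[[quarry [canyon amber]] [brass [monsoon anchor]]]

The outermost head in the paraphrase is "anchor" (specifically "brass monsoon anchor"), modified by "quarry canyon amber".
Within "quarry canyon amber", the head is "amber" (specifically "canyon amber") and the modifier is "quarry".
Within "canyon amber", the head is "amber" and the modifier is "canyon".
Within "brass monsoon anchor", the head is "anchor" (specifically "monsoon anchor") and the modifier is "brass".
Within "monsoon anchor", the head is "anchor" and the modifier is "monsoon".
Putting it together: [[quarry [canyon amber]] [brass [monsoon anchor]]].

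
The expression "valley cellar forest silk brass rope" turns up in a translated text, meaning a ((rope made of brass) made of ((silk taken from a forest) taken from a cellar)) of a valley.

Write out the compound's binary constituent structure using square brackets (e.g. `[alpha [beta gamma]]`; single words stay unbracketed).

Overall it is a kind of rope (specifically "cellar forest silk brass rope"); the modifier is "valley".
Within "cellar forest silk brass rope", the head is "rope" (specifically "brass rope") and the modifier is "cellar forest silk".
Within "cellar forest silk", the head is "silk" (specifically "forest silk") and the modifier is "cellar".
Within "forest silk", the head is "silk" and the modifier is "forest".
Within "brass rope", the head is "rope" and the modifier is "brass".
Assembled: [valley [[cellar [forest silk]] [brass rope]]].

[valley [[cellar [forest silk]] [brass rope]]]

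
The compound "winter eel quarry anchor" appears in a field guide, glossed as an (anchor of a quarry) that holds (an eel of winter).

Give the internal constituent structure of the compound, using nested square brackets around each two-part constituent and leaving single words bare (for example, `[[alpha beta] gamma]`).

[[winter eel] [quarry anchor]]

At the top level: head "anchor" (specifically "quarry anchor"); modifier "winter eel".
Within "winter eel", the head is "eel" and the modifier is "winter".
Within "quarry anchor", the head is "anchor" and the modifier is "quarry".
Assembled: [[winter eel] [quarry anchor]].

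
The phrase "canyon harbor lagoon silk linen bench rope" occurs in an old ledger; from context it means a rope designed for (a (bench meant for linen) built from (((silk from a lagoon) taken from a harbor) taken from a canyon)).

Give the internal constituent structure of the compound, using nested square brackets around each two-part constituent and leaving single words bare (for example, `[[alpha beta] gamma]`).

At the top level: head "rope"; modifier "canyon harbor lagoon silk linen bench".
Inside "canyon harbor lagoon silk linen bench": head "bench" (specifically "linen bench"), modifier "canyon harbor lagoon silk".
Inside "canyon harbor lagoon silk": head "silk" (specifically "harbor lagoon silk"), modifier "canyon".
Inside "harbor lagoon silk": head "silk" (specifically "lagoon silk"), modifier "harbor".
Inside "lagoon silk": head "silk", modifier "lagoon".
Inside "linen bench": head "bench", modifier "linen".
Putting it together: [[[canyon [harbor [lagoon silk]]] [linen bench]] rope].

[[[canyon [harbor [lagoon silk]]] [linen bench]] rope]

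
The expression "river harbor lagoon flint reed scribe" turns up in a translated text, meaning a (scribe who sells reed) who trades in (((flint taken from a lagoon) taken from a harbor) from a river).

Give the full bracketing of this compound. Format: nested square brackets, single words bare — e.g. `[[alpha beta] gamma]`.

Whole compound: head "scribe" (specifically "reed scribe"), modifier "river harbor lagoon flint".
Inside "river harbor lagoon flint": head "flint" (specifically "harbor lagoon flint"), modifier "river".
Inside "harbor lagoon flint": head "flint" (specifically "lagoon flint"), modifier "harbor".
Inside "lagoon flint": head "flint", modifier "lagoon".
Inside "reed scribe": head "scribe", modifier "reed".
Assembled: [[river [harbor [lagoon flint]]] [reed scribe]].

[[river [harbor [lagoon flint]]] [reed scribe]]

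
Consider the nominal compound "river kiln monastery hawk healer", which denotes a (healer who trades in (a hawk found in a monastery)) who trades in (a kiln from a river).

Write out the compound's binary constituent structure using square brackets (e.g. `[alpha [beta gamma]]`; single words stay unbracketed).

[[river kiln] [[monastery hawk] healer]]

At the top level: head "healer" (specifically "monastery hawk healer"); modifier "river kiln".
"river kiln" → head "kiln", modifier "river".
"monastery hawk healer" → head "healer", modifier "monastery hawk".
"monastery hawk" → head "hawk", modifier "monastery".
Assembled: [[river kiln] [[monastery hawk] healer]].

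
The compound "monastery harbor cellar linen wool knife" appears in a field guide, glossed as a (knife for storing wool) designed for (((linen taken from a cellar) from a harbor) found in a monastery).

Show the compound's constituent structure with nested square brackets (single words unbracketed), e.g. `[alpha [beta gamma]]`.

[[monastery [harbor [cellar linen]]] [wool knife]]

At the top level: head "knife" (specifically "wool knife"); modifier "monastery harbor cellar linen".
"monastery harbor cellar linen" → head "linen" (specifically "harbor cellar linen"), modifier "monastery".
"harbor cellar linen" → head "linen" (specifically "cellar linen"), modifier "harbor".
"cellar linen" → head "linen", modifier "cellar".
"wool knife" → head "knife", modifier "wool".
So the structure is [[monastery [harbor [cellar linen]]] [wool knife]].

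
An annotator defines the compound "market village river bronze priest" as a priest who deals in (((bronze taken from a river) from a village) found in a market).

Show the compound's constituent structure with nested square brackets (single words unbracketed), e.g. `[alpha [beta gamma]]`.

[[market [village [river bronze]]] priest]

At the top level: head "priest"; modifier "market village river bronze".
Inside "market village river bronze": head "bronze" (specifically "village river bronze"), modifier "market".
Inside "village river bronze": head "bronze" (specifically "river bronze"), modifier "village".
Inside "river bronze": head "bronze", modifier "river".
Putting it together: [[market [village [river bronze]]] priest].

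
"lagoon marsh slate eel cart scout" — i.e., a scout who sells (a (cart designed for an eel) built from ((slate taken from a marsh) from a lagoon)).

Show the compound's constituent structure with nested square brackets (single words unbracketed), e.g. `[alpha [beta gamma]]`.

[[[lagoon [marsh slate]] [eel cart]] scout]

At the top level: head "scout"; modifier "lagoon marsh slate eel cart".
Inside "lagoon marsh slate eel cart": head "cart" (specifically "eel cart"), modifier "lagoon marsh slate".
Inside "lagoon marsh slate": head "slate" (specifically "marsh slate"), modifier "lagoon".
Inside "marsh slate": head "slate", modifier "marsh".
Inside "eel cart": head "cart", modifier "eel".
Assembled: [[[lagoon [marsh slate]] [eel cart]] scout].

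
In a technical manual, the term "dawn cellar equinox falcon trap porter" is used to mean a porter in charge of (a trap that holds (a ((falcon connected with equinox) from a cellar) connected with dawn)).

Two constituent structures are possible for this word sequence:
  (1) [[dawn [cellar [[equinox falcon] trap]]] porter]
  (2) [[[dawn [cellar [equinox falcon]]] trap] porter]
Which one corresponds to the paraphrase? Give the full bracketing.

The paraphrase's head is the "porter" part ("porter"); its modifier is "dawn cellar equinox falcon trap".
That top-level split, carried through the inner groups, gives [[[dawn [cellar [equinox falcon]]] trap] porter].

[[[dawn [cellar [equinox falcon]]] trap] porter]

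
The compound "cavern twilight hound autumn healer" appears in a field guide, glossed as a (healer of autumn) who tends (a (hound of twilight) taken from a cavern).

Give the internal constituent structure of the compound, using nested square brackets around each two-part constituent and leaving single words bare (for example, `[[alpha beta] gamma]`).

At the top level: head "healer" (specifically "autumn healer"); modifier "cavern twilight hound".
Within "cavern twilight hound", the head is "hound" (specifically "twilight hound") and the modifier is "cavern".
Within "twilight hound", the head is "hound" and the modifier is "twilight".
Within "autumn healer", the head is "healer" and the modifier is "autumn".
So the structure is [[cavern [twilight hound]] [autumn healer]].

[[cavern [twilight hound]] [autumn healer]]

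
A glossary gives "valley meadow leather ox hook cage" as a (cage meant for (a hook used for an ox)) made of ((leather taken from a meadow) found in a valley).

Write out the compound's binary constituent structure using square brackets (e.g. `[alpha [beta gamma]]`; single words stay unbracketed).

[[valley [meadow leather]] [[ox hook] cage]]

At the top level: head "cage" (specifically "ox hook cage"); modifier "valley meadow leather".
Within "valley meadow leather", the head is "leather" (specifically "meadow leather") and the modifier is "valley".
Within "meadow leather", the head is "leather" and the modifier is "meadow".
Within "ox hook cage", the head is "cage" and the modifier is "ox hook".
Within "ox hook", the head is "hook" and the modifier is "ox".
So the structure is [[valley [meadow leather]] [[ox hook] cage]].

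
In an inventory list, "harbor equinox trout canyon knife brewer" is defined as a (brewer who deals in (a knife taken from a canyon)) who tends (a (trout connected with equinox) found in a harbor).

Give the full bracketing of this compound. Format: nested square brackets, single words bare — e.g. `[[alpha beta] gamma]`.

[[harbor [equinox trout]] [[canyon knife] brewer]]

The outermost head in the paraphrase is "brewer" (specifically "canyon knife brewer"), modified by "harbor equinox trout".
"harbor equinox trout" → head "trout" (specifically "equinox trout"), modifier "harbor".
"equinox trout" → head "trout", modifier "equinox".
"canyon knife brewer" → head "brewer", modifier "canyon knife".
"canyon knife" → head "knife", modifier "canyon".
Putting it together: [[harbor [equinox trout]] [[canyon knife] brewer]].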